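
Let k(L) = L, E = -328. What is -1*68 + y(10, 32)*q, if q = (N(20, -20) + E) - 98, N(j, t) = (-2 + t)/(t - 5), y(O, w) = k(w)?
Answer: -341796/25 ≈ -13672.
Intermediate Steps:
y(O, w) = w
N(j, t) = (-2 + t)/(-5 + t)
q = -10628/25 (q = ((-2 - 20)/(-5 - 20) - 328) - 98 = (-22/(-25) - 328) - 98 = (-1/25*(-22) - 328) - 98 = (22/25 - 328) - 98 = -8178/25 - 98 = -10628/25 ≈ -425.12)
-1*68 + y(10, 32)*q = -1*68 + 32*(-10628/25) = -68 - 340096/25 = -341796/25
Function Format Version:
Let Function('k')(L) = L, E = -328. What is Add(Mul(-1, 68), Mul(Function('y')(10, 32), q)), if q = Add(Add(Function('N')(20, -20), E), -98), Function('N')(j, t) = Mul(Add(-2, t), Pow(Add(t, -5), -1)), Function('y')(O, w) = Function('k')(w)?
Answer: Rational(-341796, 25) ≈ -13672.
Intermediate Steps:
Function('y')(O, w) = w
Function('N')(j, t) = Mul(Pow(Add(-5, t), -1), Add(-2, t)) (Function('N')(j, t) = Mul(Add(-2, t), Pow(Add(-5, t), -1)) = Mul(Pow(Add(-5, t), -1), Add(-2, t)))
q = Rational(-10628, 25) (q = Add(Add(Mul(Pow(Add(-5, -20), -1), Add(-2, -20)), -328), -98) = Add(Add(Mul(Pow(-25, -1), -22), -328), -98) = Add(Add(Mul(Rational(-1, 25), -22), -328), -98) = Add(Add(Rational(22, 25), -328), -98) = Add(Rational(-8178, 25), -98) = Rational(-10628, 25) ≈ -425.12)
Add(Mul(-1, 68), Mul(Function('y')(10, 32), q)) = Add(Mul(-1, 68), Mul(32, Rational(-10628, 25))) = Add(-68, Rational(-340096, 25)) = Rational(-341796, 25)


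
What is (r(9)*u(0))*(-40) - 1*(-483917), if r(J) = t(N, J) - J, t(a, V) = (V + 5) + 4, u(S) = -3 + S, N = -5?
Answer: 484997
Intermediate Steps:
t(a, V) = 9 + V (t(a, V) = (5 + V) + 4 = 9 + V)
r(J) = 9 (r(J) = (9 + J) - J = 9)
(r(9)*u(0))*(-40) - 1*(-483917) = (9*(-3 + 0))*(-40) - 1*(-483917) = (9*(-3))*(-40) + 483917 = -27*(-40) + 483917 = 1080 + 483917 = 484997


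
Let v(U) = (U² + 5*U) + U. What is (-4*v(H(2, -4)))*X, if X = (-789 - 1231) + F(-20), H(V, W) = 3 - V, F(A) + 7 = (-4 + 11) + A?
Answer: 57120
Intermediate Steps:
F(A) = A (F(A) = -7 + ((-4 + 11) + A) = -7 + (7 + A) = A)
v(U) = U² + 6*U
X = -2040 (X = (-789 - 1231) - 20 = -2020 - 20 = -2040)
(-4*v(H(2, -4)))*X = -4*(3 - 1*2)*(6 + (3 - 1*2))*(-2040) = -4*(3 - 2)*(6 + (3 - 2))*(-2040) = -4*(6 + 1)*(-2040) = -4*7*(-2040) = -28*(-2040) = 57120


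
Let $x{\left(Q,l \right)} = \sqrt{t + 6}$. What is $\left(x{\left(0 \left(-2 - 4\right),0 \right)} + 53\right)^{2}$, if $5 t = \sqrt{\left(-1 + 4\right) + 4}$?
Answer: $\frac{\left(265 + \sqrt{5} \sqrt{30 + \sqrt{7}}\right)^{2}}{25} \approx 3086.4$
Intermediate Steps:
$t = \frac{\sqrt{7}}{5}$ ($t = \frac{\sqrt{\left(-1 + 4\right) + 4}}{5} = \frac{\sqrt{3 + 4}}{5} = \frac{\sqrt{7}}{5} \approx 0.52915$)
$x{\left(Q,l \right)} = \sqrt{6 + \frac{\sqrt{7}}{5}}$ ($x{\left(Q,l \right)} = \sqrt{\frac{\sqrt{7}}{5} + 6} = \sqrt{6 + \frac{\sqrt{7}}{5}}$)
$\left(x{\left(0 \left(-2 - 4\right),0 \right)} + 53\right)^{2} = \left(\frac{\sqrt{150 + 5 \sqrt{7}}}{5} + 53\right)^{2} = \left(53 + \frac{\sqrt{150 + 5 \sqrt{7}}}{5}\right)^{2}$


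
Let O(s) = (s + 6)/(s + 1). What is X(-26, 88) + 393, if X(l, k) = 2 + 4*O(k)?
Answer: 35531/89 ≈ 399.22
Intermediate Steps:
O(s) = (6 + s)/(1 + s)
X(l, k) = 2 + 4*(6 + k)/(1 + k) (X(l, k) = 2 + 4*((6 + k)/(1 + k)) = 2 + 4*(6 + k)/(1 + k))
X(-26, 88) + 393 = 2*(13 + 3*88)/(1 + 88) + 393 = 2*(13 + 264)/89 + 393 = 2*(1/89)*277 + 393 = 554/89 + 393 = 35531/89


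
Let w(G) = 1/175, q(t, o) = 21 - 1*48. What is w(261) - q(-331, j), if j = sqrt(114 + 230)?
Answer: 4726/175 ≈ 27.006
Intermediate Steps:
j = 2*sqrt(86) (j = sqrt(344) = 2*sqrt(86) ≈ 18.547)
q(t, o) = -27 (q(t, o) = 21 - 48 = -27)
w(G) = 1/175
w(261) - q(-331, j) = 1/175 - 1*(-27) = 1/175 + 27 = 4726/175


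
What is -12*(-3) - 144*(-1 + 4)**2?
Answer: -1260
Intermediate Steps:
-12*(-3) - 144*(-1 + 4)**2 = 36 - 144*3**2 = 36 - 144*9 = 36 - 1296 = -1260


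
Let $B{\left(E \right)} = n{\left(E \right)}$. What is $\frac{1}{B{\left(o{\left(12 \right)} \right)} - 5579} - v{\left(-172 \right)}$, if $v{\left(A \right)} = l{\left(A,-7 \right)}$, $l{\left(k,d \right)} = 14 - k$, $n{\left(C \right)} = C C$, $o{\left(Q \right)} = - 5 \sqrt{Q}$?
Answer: $- \frac{981895}{5279} \approx -186.0$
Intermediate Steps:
$n{\left(C \right)} = C^{2}$
$v{\left(A \right)} = 14 - A$
$B{\left(E \right)} = E^{2}$
$\frac{1}{B{\left(o{\left(12 \right)} \right)} - 5579} - v{\left(-172 \right)} = \frac{1}{\left(- 5 \sqrt{12}\right)^{2} - 5579} - \left(14 - -172\right) = \frac{1}{\left(- 5 \cdot 2 \sqrt{3}\right)^{2} - 5579} - \left(14 + 172\right) = \frac{1}{\left(- 10 \sqrt{3}\right)^{2} - 5579} - 186 = \frac{1}{300 - 5579} - 186 = \frac{1}{-5279} - 186 = - \frac{1}{5279} - 186 = - \frac{981895}{5279}$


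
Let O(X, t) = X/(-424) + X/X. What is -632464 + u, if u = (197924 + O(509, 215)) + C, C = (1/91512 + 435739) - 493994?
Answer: -1195061871191/2425068 ≈ -4.9280e+5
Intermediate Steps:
O(X, t) = 1 - X/424 (O(X, t) = X*(-1/424) + 1 = -X/424 + 1 = 1 - X/424)
C = -5331031559/91512 (C = (1/91512 + 435739) - 493994 = 39875347369/91512 - 493994 = -5331031559/91512 ≈ -58255.)
u = 338706336361/2425068 (u = (197924 + (1 - 1/424*509)) - 5331031559/91512 = (197924 + (1 - 509/424)) - 5331031559/91512 = (197924 - 85/424) - 5331031559/91512 = 83919691/424 - 5331031559/91512 = 338706336361/2425068 ≈ 1.3967e+5)
-632464 + u = -632464 + 338706336361/2425068 = -1195061871191/2425068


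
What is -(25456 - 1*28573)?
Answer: 3117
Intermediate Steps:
-(25456 - 1*28573) = -(25456 - 28573) = -1*(-3117) = 3117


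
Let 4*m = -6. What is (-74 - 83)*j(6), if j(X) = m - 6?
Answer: 2355/2 ≈ 1177.5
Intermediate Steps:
m = -3/2 (m = (¼)*(-6) = -3/2 ≈ -1.5000)
j(X) = -15/2 (j(X) = -3/2 - 6 = -15/2)
(-74 - 83)*j(6) = (-74 - 83)*(-15/2) = -157*(-15/2) = 2355/2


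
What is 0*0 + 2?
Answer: 2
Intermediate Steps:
0*0 + 2 = 0 + 2 = 2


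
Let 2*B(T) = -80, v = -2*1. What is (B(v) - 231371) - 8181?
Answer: -239592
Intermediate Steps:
v = -2
B(T) = -40 (B(T) = (½)*(-80) = -40)
(B(v) - 231371) - 8181 = (-40 - 231371) - 8181 = -231411 - 8181 = -239592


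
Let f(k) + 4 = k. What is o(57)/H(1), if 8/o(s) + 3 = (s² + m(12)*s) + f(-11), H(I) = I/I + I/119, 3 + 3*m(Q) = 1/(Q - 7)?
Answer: 119/47667 ≈ 0.0024965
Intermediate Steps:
f(k) = -4 + k
m(Q) = -1 + 1/(3*(-7 + Q)) (m(Q) = -1 + 1/(3*(Q - 7)) = -1 + 1/(3*(-7 + Q)))
H(I) = 1 + I/119 (H(I) = 1 + I*(1/119) = 1 + I/119)
o(s) = 8/(-18 + s² - 14*s/15) (o(s) = 8/(-3 + ((s² + ((22/3 - 1*12)/(-7 + 12))*s) + (-4 - 11))) = 8/(-3 + ((s² + ((22/3 - 12)/5)*s) - 15)) = 8/(-3 + ((s² + ((⅕)*(-14/3))*s) - 15)) = 8/(-3 + ((s² - 14*s/15) - 15)) = 8/(-3 + (-15 + s² - 14*s/15)) = 8/(-18 + s² - 14*s/15))
o(57)/H(1) = (120/(-270 - 14*57 + 15*57²))/(1 + (1/119)*1) = (120/(-270 - 798 + 15*3249))/(1 + 1/119) = (120/(-270 - 798 + 48735))/(120/119) = (120/47667)*(119/120) = (120*(1/47667))*(119/120) = (40/15889)*(119/120) = 119/47667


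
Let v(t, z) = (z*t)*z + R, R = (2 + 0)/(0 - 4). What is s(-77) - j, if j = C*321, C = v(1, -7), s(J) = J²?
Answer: -19279/2 ≈ -9639.5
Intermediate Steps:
R = -½ (R = 2/(-4) = 2*(-¼) = -½ ≈ -0.50000)
v(t, z) = -½ + t*z² (v(t, z) = (z*t)*z - ½ = (t*z)*z - ½ = t*z² - ½ = -½ + t*z²)
C = 97/2 (C = -½ + 1*(-7)² = -½ + 1*49 = -½ + 49 = 97/2 ≈ 48.500)
j = 31137/2 (j = (97/2)*321 = 31137/2 ≈ 15569.)
s(-77) - j = (-77)² - 1*31137/2 = 5929 - 31137/2 = -19279/2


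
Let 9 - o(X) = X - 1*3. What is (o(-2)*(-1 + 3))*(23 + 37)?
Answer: 1680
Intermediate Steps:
o(X) = 12 - X (o(X) = 9 - (X - 1*3) = 9 - (X - 3) = 9 - (-3 + X) = 9 + (3 - X) = 12 - X)
(o(-2)*(-1 + 3))*(23 + 37) = ((12 - 1*(-2))*(-1 + 3))*(23 + 37) = ((12 + 2)*2)*60 = (14*2)*60 = 28*60 = 1680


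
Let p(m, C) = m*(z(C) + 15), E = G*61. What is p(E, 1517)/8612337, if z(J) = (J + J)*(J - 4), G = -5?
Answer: -1400089385/8612337 ≈ -162.57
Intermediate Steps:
z(J) = 2*J*(-4 + J) (z(J) = (2*J)*(-4 + J) = 2*J*(-4 + J))
E = -305 (E = -5*61 = -305)
p(m, C) = m*(15 + 2*C*(-4 + C)) (p(m, C) = m*(2*C*(-4 + C) + 15) = m*(15 + 2*C*(-4 + C)))
p(E, 1517)/8612337 = -305*(15 + 2*1517*(-4 + 1517))/8612337 = -305*(15 + 2*1517*1513)*(1/8612337) = -305*(15 + 4590442)*(1/8612337) = -305*4590457*(1/8612337) = -1400089385*1/8612337 = -1400089385/8612337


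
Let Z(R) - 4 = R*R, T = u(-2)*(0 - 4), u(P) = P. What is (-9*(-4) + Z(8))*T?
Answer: 832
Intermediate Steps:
T = 8 (T = -2*(0 - 4) = -2*(-4) = 8)
Z(R) = 4 + R**2 (Z(R) = 4 + R*R = 4 + R**2)
(-9*(-4) + Z(8))*T = (-9*(-4) + (4 + 8**2))*8 = (36 + (4 + 64))*8 = (36 + 68)*8 = 104*8 = 832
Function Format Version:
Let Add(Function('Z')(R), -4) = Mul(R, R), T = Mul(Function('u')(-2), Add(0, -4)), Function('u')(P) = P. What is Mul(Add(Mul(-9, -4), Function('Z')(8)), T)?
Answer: 832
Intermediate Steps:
T = 8 (T = Mul(-2, Add(0, -4)) = Mul(-2, -4) = 8)
Function('Z')(R) = Add(4, Pow(R, 2)) (Function('Z')(R) = Add(4, Mul(R, R)) = Add(4, Pow(R, 2)))
Mul(Add(Mul(-9, -4), Function('Z')(8)), T) = Mul(Add(Mul(-9, -4), Add(4, Pow(8, 2))), 8) = Mul(Add(36, Add(4, 64)), 8) = Mul(Add(36, 68), 8) = Mul(104, 8) = 832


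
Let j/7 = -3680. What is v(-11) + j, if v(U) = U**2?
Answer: -25639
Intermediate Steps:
j = -25760 (j = 7*(-3680) = -25760)
v(-11) + j = (-11)**2 - 25760 = 121 - 25760 = -25639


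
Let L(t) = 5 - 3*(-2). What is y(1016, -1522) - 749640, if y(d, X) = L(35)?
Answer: -749629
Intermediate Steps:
L(t) = 11 (L(t) = 5 + 6 = 11)
y(d, X) = 11
y(1016, -1522) - 749640 = 11 - 749640 = -749629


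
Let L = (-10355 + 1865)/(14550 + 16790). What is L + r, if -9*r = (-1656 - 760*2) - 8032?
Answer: 11706077/9402 ≈ 1245.1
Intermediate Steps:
r = 3736/3 (r = -((-1656 - 760*2) - 8032)/9 = -((-1656 - 1520) - 8032)/9 = -(-3176 - 8032)/9 = -1/9*(-11208) = 3736/3 ≈ 1245.3)
L = -849/3134 (L = -8490/31340 = -8490*1/31340 = -849/3134 ≈ -0.27090)
L + r = -849/3134 + 3736/3 = 11706077/9402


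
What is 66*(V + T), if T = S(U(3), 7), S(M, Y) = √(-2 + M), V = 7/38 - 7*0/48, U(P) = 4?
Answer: 231/19 + 66*√2 ≈ 105.50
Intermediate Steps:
V = 7/38 (V = 7*(1/38) + 0*(1/48) = 7/38 + 0 = 7/38 ≈ 0.18421)
T = √2 (T = √(-2 + 4) = √2 ≈ 1.4142)
66*(V + T) = 66*(7/38 + √2) = 231/19 + 66*√2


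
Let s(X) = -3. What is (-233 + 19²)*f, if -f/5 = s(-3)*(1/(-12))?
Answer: -160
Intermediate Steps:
f = -5/4 (f = -(-15)*1/(-12) = -(-15)*1*(-1/12) = -(-15)*(-1)/12 = -5*¼ = -5/4 ≈ -1.2500)
(-233 + 19²)*f = (-233 + 19²)*(-5/4) = (-233 + 361)*(-5/4) = 128*(-5/4) = -160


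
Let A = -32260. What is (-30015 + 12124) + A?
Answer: -50151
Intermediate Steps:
(-30015 + 12124) + A = (-30015 + 12124) - 32260 = -17891 - 32260 = -50151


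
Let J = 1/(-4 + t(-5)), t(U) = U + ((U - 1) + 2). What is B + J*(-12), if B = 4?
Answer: 64/13 ≈ 4.9231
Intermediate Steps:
t(U) = 1 + 2*U (t(U) = U + ((-1 + U) + 2) = U + (1 + U) = 1 + 2*U)
J = -1/13 (J = 1/(-4 + (1 + 2*(-5))) = 1/(-4 + (1 - 10)) = 1/(-4 - 9) = 1/(-13) = -1/13 ≈ -0.076923)
B + J*(-12) = 4 - 1/13*(-12) = 4 + 12/13 = 64/13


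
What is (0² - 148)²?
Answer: 21904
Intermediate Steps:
(0² - 148)² = (0 - 148)² = (-148)² = 21904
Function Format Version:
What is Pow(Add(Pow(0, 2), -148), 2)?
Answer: 21904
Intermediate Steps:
Pow(Add(Pow(0, 2), -148), 2) = Pow(Add(0, -148), 2) = Pow(-148, 2) = 21904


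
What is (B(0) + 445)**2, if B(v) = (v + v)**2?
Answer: 198025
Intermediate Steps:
B(v) = 4*v**2 (B(v) = (2*v)**2 = 4*v**2)
(B(0) + 445)**2 = (4*0**2 + 445)**2 = (4*0 + 445)**2 = (0 + 445)**2 = 445**2 = 198025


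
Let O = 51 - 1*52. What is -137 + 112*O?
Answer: -249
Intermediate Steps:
O = -1 (O = 51 - 52 = -1)
-137 + 112*O = -137 + 112*(-1) = -137 - 112 = -249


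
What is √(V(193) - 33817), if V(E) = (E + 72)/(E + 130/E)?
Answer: I*√47246850340742/37379 ≈ 183.89*I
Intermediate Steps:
V(E) = (72 + E)/(E + 130/E)
√(V(193) - 33817) = √(193*(72 + 193)/(130 + 193²) - 33817) = √(193*265/(130 + 37249) - 33817) = √(193*265/37379 - 33817) = √(193*(1/37379)*265 - 33817) = √(51145/37379 - 33817) = √(-1263994498/37379) = I*√47246850340742/37379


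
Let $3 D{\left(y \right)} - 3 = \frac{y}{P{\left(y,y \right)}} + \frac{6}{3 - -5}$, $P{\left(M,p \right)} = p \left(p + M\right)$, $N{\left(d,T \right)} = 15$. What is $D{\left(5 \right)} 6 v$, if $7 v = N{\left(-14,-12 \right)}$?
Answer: $\frac{33}{2} \approx 16.5$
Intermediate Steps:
$v = \frac{15}{7}$ ($v = \frac{1}{7} \cdot 15 = \frac{15}{7} \approx 2.1429$)
$P{\left(M,p \right)} = p \left(M + p\right)$
$D{\left(y \right)} = \frac{5}{4} + \frac{1}{6 y}$ ($D{\left(y \right)} = 1 + \frac{\frac{y}{y \left(y + y\right)} + \frac{6}{3 - -5}}{3} = 1 + \frac{\frac{y}{y 2 y} + \frac{6}{3 + 5}}{3} = 1 + \frac{\frac{y}{2 y^{2}} + \frac{6}{8}}{3} = 1 + \frac{y \frac{1}{2 y^{2}} + 6 \cdot \frac{1}{8}}{3} = 1 + \frac{\frac{1}{2 y} + \frac{3}{4}}{3} = 1 + \frac{\frac{3}{4} + \frac{1}{2 y}}{3} = 1 + \left(\frac{1}{4} + \frac{1}{6 y}\right) = \frac{5}{4} + \frac{1}{6 y}$)
$D{\left(5 \right)} 6 v = \frac{2 + 15 \cdot 5}{12 \cdot 5} \cdot 6 \cdot \frac{15}{7} = \frac{1}{12} \cdot \frac{1}{5} \left(2 + 75\right) 6 \cdot \frac{15}{7} = \frac{1}{12} \cdot \frac{1}{5} \cdot 77 \cdot 6 \cdot \frac{15}{7} = \frac{77}{60} \cdot 6 \cdot \frac{15}{7} = \frac{77}{10} \cdot \frac{15}{7} = \frac{33}{2}$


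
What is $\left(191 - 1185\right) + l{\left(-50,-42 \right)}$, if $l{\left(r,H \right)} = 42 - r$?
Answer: $-902$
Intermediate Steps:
$\left(191 - 1185\right) + l{\left(-50,-42 \right)} = \left(191 - 1185\right) + \left(42 - -50\right) = -994 + \left(42 + 50\right) = -994 + 92 = -902$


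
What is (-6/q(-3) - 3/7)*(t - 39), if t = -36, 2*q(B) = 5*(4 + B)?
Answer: 1485/7 ≈ 212.14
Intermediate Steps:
q(B) = 10 + 5*B/2 (q(B) = (5*(4 + B))/2 = (20 + 5*B)/2 = 10 + 5*B/2)
(-6/q(-3) - 3/7)*(t - 39) = (-6/(10 + (5/2)*(-3)) - 3/7)*(-36 - 39) = (-6/(10 - 15/2) - 3*⅐)*(-75) = (-6/5/2 - 3/7)*(-75) = (-6*⅖ - 3/7)*(-75) = (-12/5 - 3/7)*(-75) = -99/35*(-75) = 1485/7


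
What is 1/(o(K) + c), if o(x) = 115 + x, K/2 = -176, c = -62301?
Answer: -1/62538 ≈ -1.5990e-5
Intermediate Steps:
K = -352 (K = 2*(-176) = -352)
1/(o(K) + c) = 1/((115 - 352) - 62301) = 1/(-237 - 62301) = 1/(-62538) = -1/62538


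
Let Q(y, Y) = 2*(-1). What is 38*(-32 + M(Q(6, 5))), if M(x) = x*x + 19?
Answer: -342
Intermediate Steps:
Q(y, Y) = -2
M(x) = 19 + x² (M(x) = x² + 19 = 19 + x²)
38*(-32 + M(Q(6, 5))) = 38*(-32 + (19 + (-2)²)) = 38*(-32 + (19 + 4)) = 38*(-32 + 23) = 38*(-9) = -342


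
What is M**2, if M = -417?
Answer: 173889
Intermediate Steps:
M**2 = (-417)**2 = 173889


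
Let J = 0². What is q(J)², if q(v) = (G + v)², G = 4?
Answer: 256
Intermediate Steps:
J = 0
q(v) = (4 + v)²
q(J)² = ((4 + 0)²)² = (4²)² = 16² = 256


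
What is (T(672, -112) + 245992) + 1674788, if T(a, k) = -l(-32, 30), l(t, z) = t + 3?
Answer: 1920809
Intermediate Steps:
l(t, z) = 3 + t
T(a, k) = 29 (T(a, k) = -(3 - 32) = -1*(-29) = 29)
(T(672, -112) + 245992) + 1674788 = (29 + 245992) + 1674788 = 246021 + 1674788 = 1920809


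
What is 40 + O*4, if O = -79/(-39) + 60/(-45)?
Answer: 556/13 ≈ 42.769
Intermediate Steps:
O = 9/13 (O = -79*(-1/39) + 60*(-1/45) = 79/39 - 4/3 = 9/13 ≈ 0.69231)
40 + O*4 = 40 + (9/13)*4 = 40 + 36/13 = 556/13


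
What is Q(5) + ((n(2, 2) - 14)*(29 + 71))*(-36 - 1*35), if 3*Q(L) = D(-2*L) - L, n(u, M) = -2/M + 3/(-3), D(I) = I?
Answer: 113595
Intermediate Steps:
n(u, M) = -1 - 2/M (n(u, M) = -2/M + 3*(-⅓) = -2/M - 1 = -1 - 2/M)
Q(L) = -L (Q(L) = (-2*L - L)/3 = (-3*L)/3 = -L)
Q(5) + ((n(2, 2) - 14)*(29 + 71))*(-36 - 1*35) = -1*5 + (((-2 - 1*2)/2 - 14)*(29 + 71))*(-36 - 1*35) = -5 + (((-2 - 2)/2 - 14)*100)*(-36 - 35) = -5 + (((½)*(-4) - 14)*100)*(-71) = -5 + ((-2 - 14)*100)*(-71) = -5 - 16*100*(-71) = -5 - 1600*(-71) = -5 + 113600 = 113595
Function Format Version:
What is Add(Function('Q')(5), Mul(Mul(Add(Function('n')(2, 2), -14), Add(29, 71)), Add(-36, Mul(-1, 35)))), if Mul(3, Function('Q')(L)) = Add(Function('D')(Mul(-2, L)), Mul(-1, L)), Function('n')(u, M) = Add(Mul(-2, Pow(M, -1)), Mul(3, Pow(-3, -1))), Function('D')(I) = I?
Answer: 113595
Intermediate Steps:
Function('n')(u, M) = Add(-1, Mul(-2, Pow(M, -1))) (Function('n')(u, M) = Add(Mul(-2, Pow(M, -1)), Mul(3, Rational(-1, 3))) = Add(Mul(-2, Pow(M, -1)), -1) = Add(-1, Mul(-2, Pow(M, -1))))
Function('Q')(L) = Mul(-1, L) (Function('Q')(L) = Mul(Rational(1, 3), Add(Mul(-2, L), Mul(-1, L))) = Mul(Rational(1, 3), Mul(-3, L)) = Mul(-1, L))
Add(Function('Q')(5), Mul(Mul(Add(Function('n')(2, 2), -14), Add(29, 71)), Add(-36, Mul(-1, 35)))) = Add(Mul(-1, 5), Mul(Mul(Add(Mul(Pow(2, -1), Add(-2, Mul(-1, 2))), -14), Add(29, 71)), Add(-36, Mul(-1, 35)))) = Add(-5, Mul(Mul(Add(Mul(Rational(1, 2), Add(-2, -2)), -14), 100), Add(-36, -35))) = Add(-5, Mul(Mul(Add(Mul(Rational(1, 2), -4), -14), 100), -71)) = Add(-5, Mul(Mul(Add(-2, -14), 100), -71)) = Add(-5, Mul(Mul(-16, 100), -71)) = Add(-5, Mul(-1600, -71)) = Add(-5, 113600) = 113595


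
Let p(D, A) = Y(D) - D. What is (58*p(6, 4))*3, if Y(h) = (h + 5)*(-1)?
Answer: -2958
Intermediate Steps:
Y(h) = -5 - h (Y(h) = (5 + h)*(-1) = -5 - h)
p(D, A) = -5 - 2*D (p(D, A) = (-5 - D) - D = -5 - 2*D)
(58*p(6, 4))*3 = (58*(-5 - 2*6))*3 = (58*(-5 - 12))*3 = (58*(-17))*3 = -986*3 = -2958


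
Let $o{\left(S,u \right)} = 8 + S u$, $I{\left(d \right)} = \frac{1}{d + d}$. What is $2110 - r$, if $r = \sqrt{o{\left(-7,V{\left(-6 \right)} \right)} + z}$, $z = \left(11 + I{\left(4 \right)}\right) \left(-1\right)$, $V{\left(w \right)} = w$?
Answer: $2110 - \frac{\sqrt{622}}{4} \approx 2103.8$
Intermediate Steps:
$I{\left(d \right)} = \frac{1}{2 d}$
$z = - \frac{89}{8}$ ($z = \left(11 + \frac{1}{2 \cdot 4}\right) \left(-1\right) = \left(11 + \frac{1}{2} \cdot \frac{1}{4}\right) \left(-1\right) = \left(11 + \frac{1}{8}\right) \left(-1\right) = \frac{89}{8} \left(-1\right) = - \frac{89}{8} \approx -11.125$)
$r = \frac{\sqrt{622}}{4}$ ($r = \sqrt{\left(8 - -42\right) - \frac{89}{8}} = \sqrt{\left(8 + 42\right) - \frac{89}{8}} = \sqrt{50 - \frac{89}{8}} = \sqrt{\frac{311}{8}} = \frac{\sqrt{622}}{4} \approx 6.235$)
$2110 - r = 2110 - \frac{\sqrt{622}}{4}$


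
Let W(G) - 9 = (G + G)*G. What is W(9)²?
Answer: 29241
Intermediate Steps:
W(G) = 9 + 2*G² (W(G) = 9 + (G + G)*G = 9 + (2*G)*G = 9 + 2*G²)
W(9)² = (9 + 2*9²)² = (9 + 2*81)² = (9 + 162)² = 171² = 29241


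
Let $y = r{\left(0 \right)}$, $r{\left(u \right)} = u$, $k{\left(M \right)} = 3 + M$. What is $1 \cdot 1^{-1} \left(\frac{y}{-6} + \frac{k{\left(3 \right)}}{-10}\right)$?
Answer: $- \frac{3}{5} \approx -0.6$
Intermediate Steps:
$y = 0$
$1 \cdot 1^{-1} \left(\frac{y}{-6} + \frac{k{\left(3 \right)}}{-10}\right) = 1 \cdot 1^{-1} \left(\frac{0}{-6} + \frac{3 + 3}{-10}\right) = 1 \cdot 1 \left(0 \left(- \frac{1}{6}\right) + 6 \left(- \frac{1}{10}\right)\right) = 1 \left(0 - \frac{3}{5}\right) = 1 \left(- \frac{3}{5}\right) = - \frac{3}{5}$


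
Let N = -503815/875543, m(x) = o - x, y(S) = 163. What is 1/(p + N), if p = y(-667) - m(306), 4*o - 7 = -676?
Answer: 3502172/2226241675 ≈ 0.0015731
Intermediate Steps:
o = -669/4 (o = 7/4 + (¼)*(-676) = 7/4 - 169 = -669/4 ≈ -167.25)
m(x) = -669/4 - x
p = 2545/4 (p = 163 - (-669/4 - 1*306) = 163 - (-669/4 - 306) = 163 - 1*(-1893/4) = 163 + 1893/4 = 2545/4 ≈ 636.25)
N = -503815/875543 (N = -503815*1/875543 = -503815/875543 ≈ -0.57543)
1/(p + N) = 1/(2545/4 - 503815/875543) = 1/(2226241675/3502172) = 3502172/2226241675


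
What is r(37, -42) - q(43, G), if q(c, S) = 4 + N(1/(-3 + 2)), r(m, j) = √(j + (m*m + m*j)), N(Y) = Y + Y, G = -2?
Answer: -2 + I*√227 ≈ -2.0 + 15.067*I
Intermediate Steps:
N(Y) = 2*Y
r(m, j) = √(j + m² + j*m) (r(m, j) = √(j + (m² + j*m)) = √(j + m² + j*m))
q(c, S) = 2 (q(c, S) = 4 + 2/(-3 + 2) = 4 + 2/(-1) = 4 + 2*(-1) = 4 - 2 = 2)
r(37, -42) - q(43, G) = √(-42 + 37² - 42*37) - 1*2 = √(-42 + 1369 - 1554) - 2 = √(-227) - 2 = I*√227 - 2 = -2 + I*√227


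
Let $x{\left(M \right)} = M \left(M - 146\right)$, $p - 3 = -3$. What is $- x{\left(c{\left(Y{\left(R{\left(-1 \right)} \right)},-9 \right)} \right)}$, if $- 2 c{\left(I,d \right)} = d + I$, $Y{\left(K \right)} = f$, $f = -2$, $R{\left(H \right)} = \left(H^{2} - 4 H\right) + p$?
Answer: $\frac{3091}{4} \approx 772.75$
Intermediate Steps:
$p = 0$ ($p = 3 - 3 = 0$)
$R{\left(H \right)} = H^{2} - 4 H$ ($R{\left(H \right)} = \left(H^{2} - 4 H\right) + 0 = H^{2} - 4 H$)
$Y{\left(K \right)} = -2$
$c{\left(I,d \right)} = - \frac{I}{2} - \frac{d}{2}$ ($c{\left(I,d \right)} = - \frac{d + I}{2} = - \frac{I + d}{2} = - \frac{I}{2} - \frac{d}{2}$)
$x{\left(M \right)} = M \left(-146 + M\right)$
$- x{\left(c{\left(Y{\left(R{\left(-1 \right)} \right)},-9 \right)} \right)} = - \left(\left(- \frac{1}{2}\right) \left(-2\right) - - \frac{9}{2}\right) \left(-146 - - \frac{11}{2}\right) = - \left(1 + \frac{9}{2}\right) \left(-146 + \left(1 + \frac{9}{2}\right)\right) = - \frac{11 \left(-146 + \frac{11}{2}\right)}{2} = - \frac{11 \left(-281\right)}{2 \cdot 2} = \left(-1\right) \left(- \frac{3091}{4}\right) = \frac{3091}{4}$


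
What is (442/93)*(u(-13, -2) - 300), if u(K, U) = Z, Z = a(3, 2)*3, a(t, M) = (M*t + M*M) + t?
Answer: -38454/31 ≈ -1240.5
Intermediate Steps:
a(t, M) = t + M² + M*t (a(t, M) = (M*t + M²) + t = (M² + M*t) + t = t + M² + M*t)
Z = 39 (Z = (3 + 2² + 2*3)*3 = (3 + 4 + 6)*3 = 13*3 = 39)
u(K, U) = 39
(442/93)*(u(-13, -2) - 300) = (442/93)*(39 - 300) = (442*(1/93))*(-261) = (442/93)*(-261) = -38454/31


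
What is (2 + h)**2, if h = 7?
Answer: 81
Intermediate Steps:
(2 + h)**2 = (2 + 7)**2 = 9**2 = 81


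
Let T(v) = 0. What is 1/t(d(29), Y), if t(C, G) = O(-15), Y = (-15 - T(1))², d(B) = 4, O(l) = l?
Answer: -1/15 ≈ -0.066667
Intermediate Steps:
Y = 225 (Y = (-15 - 1*0)² = (-15 + 0)² = (-15)² = 225)
t(C, G) = -15
1/t(d(29), Y) = 1/(-15) = -1/15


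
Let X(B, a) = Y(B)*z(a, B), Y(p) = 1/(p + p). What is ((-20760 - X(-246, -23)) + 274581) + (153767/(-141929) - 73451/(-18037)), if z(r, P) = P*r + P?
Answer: 649810812546936/2559973373 ≈ 2.5384e+5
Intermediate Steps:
z(r, P) = P + P*r
Y(p) = 1/(2*p)
X(B, a) = 1/2 + a/2 (X(B, a) = (1/(2*B))*(B*(1 + a)) = 1/2 + a/2)
((-20760 - X(-246, -23)) + 274581) + (153767/(-141929) - 73451/(-18037)) = ((-20760 - (1/2 + (1/2)*(-23))) + 274581) + (153767/(-141929) - 73451/(-18037)) = ((-20760 - (1/2 - 23/2)) + 274581) + (153767*(-1/141929) - 73451*(-1/18037)) = ((-20760 - 1*(-11)) + 274581) + (-153767/141929 + 73451/18037) = ((-20760 + 11) + 274581) + 7651331600/2559973373 = (-20749 + 274581) + 7651331600/2559973373 = 253832 + 7651331600/2559973373 = 649810812546936/2559973373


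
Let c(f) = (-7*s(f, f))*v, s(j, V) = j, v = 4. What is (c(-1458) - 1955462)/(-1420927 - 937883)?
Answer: 957319/1179405 ≈ 0.81170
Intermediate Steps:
c(f) = -28*f (c(f) = -7*f*4 = -28*f)
(c(-1458) - 1955462)/(-1420927 - 937883) = (-28*(-1458) - 1955462)/(-1420927 - 937883) = (40824 - 1955462)/(-2358810) = -1914638*(-1/2358810) = 957319/1179405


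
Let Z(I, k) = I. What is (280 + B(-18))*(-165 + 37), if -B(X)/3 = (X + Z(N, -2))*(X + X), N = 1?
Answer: 199168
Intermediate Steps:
B(X) = -6*X*(1 + X) (B(X) = -3*(X + 1)*(X + X) = -3*(1 + X)*2*X = -6*X*(1 + X))
(280 + B(-18))*(-165 + 37) = (280 - 6*(-18)*(1 - 18))*(-165 + 37) = (280 - 6*(-18)*(-17))*(-128) = (280 - 1836)*(-128) = -1556*(-128) = 199168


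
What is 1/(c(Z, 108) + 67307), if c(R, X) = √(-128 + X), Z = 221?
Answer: 67307/4530232269 - 2*I*√5/4530232269 ≈ 1.4857e-5 - 9.8718e-10*I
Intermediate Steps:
1/(c(Z, 108) + 67307) = 1/(√(-128 + 108) + 67307) = 1/(√(-20) + 67307) = 1/(2*I*√5 + 67307) = 1/(67307 + 2*I*√5)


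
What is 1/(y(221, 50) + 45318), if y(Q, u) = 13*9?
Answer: 1/45435 ≈ 2.2009e-5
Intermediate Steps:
y(Q, u) = 117
1/(y(221, 50) + 45318) = 1/(117 + 45318) = 1/45435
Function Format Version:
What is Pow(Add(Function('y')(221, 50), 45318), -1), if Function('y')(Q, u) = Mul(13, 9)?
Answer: Rational(1, 45435) ≈ 2.2009e-5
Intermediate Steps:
Function('y')(Q, u) = 117
Pow(Add(Function('y')(221, 50), 45318), -1) = Pow(Add(117, 45318), -1) = Pow(45435, -1) = Rational(1, 45435)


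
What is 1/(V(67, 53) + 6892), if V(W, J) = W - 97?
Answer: 1/6862 ≈ 0.00014573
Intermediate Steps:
V(W, J) = -97 + W
1/(V(67, 53) + 6892) = 1/((-97 + 67) + 6892) = 1/(-30 + 6892) = 1/6862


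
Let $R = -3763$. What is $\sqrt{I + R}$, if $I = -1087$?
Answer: $5 i \sqrt{194} \approx 69.642 i$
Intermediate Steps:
$\sqrt{I + R} = \sqrt{-1087 - 3763} = \sqrt{-4850} = 5 i \sqrt{194}$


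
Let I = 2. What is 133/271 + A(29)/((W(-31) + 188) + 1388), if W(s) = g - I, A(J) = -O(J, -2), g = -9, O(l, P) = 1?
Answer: 207874/424115 ≈ 0.49014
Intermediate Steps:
A(J) = -1 (A(J) = -1*1 = -1)
W(s) = -11 (W(s) = -9 - 1*2 = -9 - 2 = -11)
133/271 + A(29)/((W(-31) + 188) + 1388) = 133/271 - 1/((-11 + 188) + 1388) = 133*(1/271) - 1/(177 + 1388) = 133/271 - 1/1565 = 207874/424115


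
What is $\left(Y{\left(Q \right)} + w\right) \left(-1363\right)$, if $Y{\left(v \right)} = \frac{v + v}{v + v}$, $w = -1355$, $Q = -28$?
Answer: $1845502$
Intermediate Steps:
$Y{\left(v \right)} = 1$ ($Y{\left(v \right)} = \frac{2 v}{2 v} = 2 v \frac{1}{2 v} = 1$)
$\left(Y{\left(Q \right)} + w\right) \left(-1363\right) = \left(1 - 1355\right) \left(-1363\right) = \left(-1354\right) \left(-1363\right) = 1845502$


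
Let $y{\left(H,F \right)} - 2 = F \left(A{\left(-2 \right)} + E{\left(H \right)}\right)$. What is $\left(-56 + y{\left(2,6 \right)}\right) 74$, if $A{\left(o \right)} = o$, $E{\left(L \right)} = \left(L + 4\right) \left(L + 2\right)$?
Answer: $5772$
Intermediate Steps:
$E{\left(L \right)} = \left(2 + L\right) \left(4 + L\right)$ ($E{\left(L \right)} = \left(4 + L\right) \left(2 + L\right) = \left(2 + L\right) \left(4 + L\right)$)
$y{\left(H,F \right)} = 2 + F \left(6 + H^{2} + 6 H\right)$ ($y{\left(H,F \right)} = 2 + F \left(-2 + \left(8 + H^{2} + 6 H\right)\right) = 2 + F \left(6 + H^{2} + 6 H\right)$)
$\left(-56 + y{\left(2,6 \right)}\right) 74 = \left(-56 + \left(2 - 12 + 6 \left(8 + 2^{2} + 6 \cdot 2\right)\right)\right) 74 = \left(-56 + \left(2 - 12 + 6 \left(8 + 4 + 12\right)\right)\right) 74 = \left(-56 + \left(2 - 12 + 6 \cdot 24\right)\right) 74 = \left(-56 + \left(2 - 12 + 144\right)\right) 74 = \left(-56 + 134\right) 74 = 78 \cdot 74 = 5772$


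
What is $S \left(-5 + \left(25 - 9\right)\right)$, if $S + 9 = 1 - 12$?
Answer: $-220$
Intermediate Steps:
$S = -20$ ($S = -9 + \left(1 - 12\right) = -9 - 11 = -20$)
$S \left(-5 + \left(25 - 9\right)\right) = - 20 \left(-5 + \left(25 - 9\right)\right) = - 20 \left(-5 + 16\right) = \left(-20\right) 11 = -220$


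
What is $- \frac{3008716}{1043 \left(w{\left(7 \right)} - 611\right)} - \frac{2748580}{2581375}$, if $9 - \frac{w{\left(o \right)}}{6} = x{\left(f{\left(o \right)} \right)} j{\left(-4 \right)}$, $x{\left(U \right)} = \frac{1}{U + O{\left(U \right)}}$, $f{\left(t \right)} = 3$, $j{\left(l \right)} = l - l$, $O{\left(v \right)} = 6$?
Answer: $\frac{1233966792984}{299930477525} \approx 4.1142$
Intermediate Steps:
$j{\left(l \right)} = 0$
$x{\left(U \right)} = \frac{1}{6 + U}$ ($x{\left(U \right)} = \frac{1}{U + 6} = \frac{1}{6 + U}$)
$w{\left(o \right)} = 54$ ($w{\left(o \right)} = 54 - 6 \frac{1}{6 + 3} \cdot 0 = 54 - 6 \cdot \frac{1}{9} \cdot 0 = 54 - 0 = 54 + 0 = 54$)
$- \frac{3008716}{1043 \left(w{\left(7 \right)} - 611\right)} - \frac{2748580}{2581375} = - \frac{3008716}{1043 \left(54 - 611\right)} - \frac{2748580}{2581375} = - \frac{3008716}{1043 \left(-557\right)} - \frac{549716}{516275} = - \frac{3008716}{-580951} - \frac{549716}{516275} = \left(-3008716\right) \left(- \frac{1}{580951}\right) - \frac{549716}{516275} = \frac{3008716}{580951} - \frac{549716}{516275} = \frac{1233966792984}{299930477525}$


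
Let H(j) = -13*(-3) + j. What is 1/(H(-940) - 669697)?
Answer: -1/670598 ≈ -1.4912e-6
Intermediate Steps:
H(j) = 39 + j
1/(H(-940) - 669697) = 1/((39 - 940) - 669697) = 1/(-901 - 669697) = 1/(-670598) = -1/670598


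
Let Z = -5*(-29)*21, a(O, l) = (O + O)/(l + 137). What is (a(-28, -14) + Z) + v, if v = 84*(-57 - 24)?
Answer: -462413/123 ≈ -3759.5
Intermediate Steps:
a(O, l) = 2*O/(137 + l) (a(O, l) = (2*O)/(137 + l) = 2*O/(137 + l))
v = -6804 (v = 84*(-81) = -6804)
Z = 3045 (Z = 145*21 = 3045)
(a(-28, -14) + Z) + v = (2*(-28)/(137 - 14) + 3045) - 6804 = (2*(-28)/123 + 3045) - 6804 = (2*(-28)*(1/123) + 3045) - 6804 = (-56/123 + 3045) - 6804 = 374479/123 - 6804 = -462413/123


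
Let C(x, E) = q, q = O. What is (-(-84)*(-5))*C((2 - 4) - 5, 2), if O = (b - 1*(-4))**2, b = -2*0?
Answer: -6720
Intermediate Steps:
b = 0
O = 16 (O = (0 - 1*(-4))**2 = (0 + 4)**2 = 4**2 = 16)
q = 16
C(x, E) = 16
(-(-84)*(-5))*C((2 - 4) - 5, 2) = -(-84)*(-5)*16 = -28*15*16 = -420*16 = -6720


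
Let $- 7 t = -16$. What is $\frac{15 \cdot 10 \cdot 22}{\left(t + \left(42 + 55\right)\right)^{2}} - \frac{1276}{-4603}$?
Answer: $\frac{54425800}{88934563} \approx 0.61198$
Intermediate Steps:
$t = \frac{16}{7}$ ($t = \left(- \frac{1}{7}\right) \left(-16\right) = \frac{16}{7} \approx 2.2857$)
$\frac{15 \cdot 10 \cdot 22}{\left(t + \left(42 + 55\right)\right)^{2}} - \frac{1276}{-4603} = \frac{15 \cdot 10 \cdot 22}{\left(\frac{16}{7} + \left(42 + 55\right)\right)^{2}} - \frac{1276}{-4603} = \frac{150 \cdot 22}{\left(\frac{16}{7} + 97\right)^{2}} - - \frac{1276}{4603} = \frac{3300}{\left(\frac{695}{7}\right)^{2}} + \frac{1276}{4603} = \frac{3300}{\frac{483025}{49}} + \frac{1276}{4603} = 3300 \cdot \frac{49}{483025} + \frac{1276}{4603} = \frac{6468}{19321} + \frac{1276}{4603} = \frac{54425800}{88934563}$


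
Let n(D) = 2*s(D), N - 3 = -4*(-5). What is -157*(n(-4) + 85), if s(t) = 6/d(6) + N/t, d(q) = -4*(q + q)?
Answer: -46001/4 ≈ -11500.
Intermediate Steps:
N = 23 (N = 3 - 4*(-5) = 3 + 20 = 23)
d(q) = -8*q
s(t) = -1/8 + 23/t (s(t) = 6/((-8*6)) + 23/t = 6/(-48) + 23/t = 6*(-1/48) + 23/t = -1/8 + 23/t)
n(D) = (184 - D)/(4*D) (n(D) = 2*((184 - D)/(8*D)) = (184 - D)/(4*D))
-157*(n(-4) + 85) = -157*((1/4)*(184 - 1*(-4))/(-4) + 85) = -157*((1/4)*(-1/4)*(184 + 4) + 85) = -157*((1/4)*(-1/4)*188 + 85) = -157*(-47/4 + 85) = -157*293/4 = -46001/4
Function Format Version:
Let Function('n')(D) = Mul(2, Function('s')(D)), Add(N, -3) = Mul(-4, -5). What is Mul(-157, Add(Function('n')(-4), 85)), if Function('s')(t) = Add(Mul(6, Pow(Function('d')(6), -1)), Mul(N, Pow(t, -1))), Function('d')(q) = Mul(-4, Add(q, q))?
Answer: Rational(-46001, 4) ≈ -11500.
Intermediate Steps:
N = 23 (N = Add(3, Mul(-4, -5)) = Add(3, 20) = 23)
Function('d')(q) = Mul(-8, q) (Function('d')(q) = Mul(-4, Mul(2, q)) = Mul(-8, q))
Function('s')(t) = Add(Rational(-1, 8), Mul(23, Pow(t, -1))) (Function('s')(t) = Add(Mul(6, Pow(Mul(-8, 6), -1)), Mul(23, Pow(t, -1))) = Add(Mul(6, Pow(-48, -1)), Mul(23, Pow(t, -1))) = Add(Mul(6, Rational(-1, 48)), Mul(23, Pow(t, -1))) = Add(Rational(-1, 8), Mul(23, Pow(t, -1))))
Function('n')(D) = Mul(Rational(1, 4), Pow(D, -1), Add(184, Mul(-1, D))) (Function('n')(D) = Mul(2, Mul(Rational(1, 8), Pow(D, -1), Add(184, Mul(-1, D)))) = Mul(Rational(1, 4), Pow(D, -1), Add(184, Mul(-1, D))))
Mul(-157, Add(Function('n')(-4), 85)) = Mul(-157, Add(Mul(Rational(1, 4), Pow(-4, -1), Add(184, Mul(-1, -4))), 85)) = Mul(-157, Add(Mul(Rational(1, 4), Rational(-1, 4), Add(184, 4)), 85)) = Mul(-157, Add(Mul(Rational(1, 4), Rational(-1, 4), 188), 85)) = Mul(-157, Add(Rational(-47, 4), 85)) = Mul(-157, Rational(293, 4)) = Rational(-46001, 4)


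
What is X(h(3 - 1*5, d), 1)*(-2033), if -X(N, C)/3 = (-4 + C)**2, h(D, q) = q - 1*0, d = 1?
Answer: 54891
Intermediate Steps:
h(D, q) = q (h(D, q) = q + 0 = q)
X(N, C) = -3*(-4 + C)**2
X(h(3 - 1*5, d), 1)*(-2033) = -3*(-4 + 1)**2*(-2033) = -3*(-3)**2*(-2033) = -3*9*(-2033) = -27*(-2033) = 54891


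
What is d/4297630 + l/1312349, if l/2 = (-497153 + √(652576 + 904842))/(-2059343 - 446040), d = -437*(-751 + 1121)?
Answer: -53162224010561245/1413033615067513921 - 2*√1557418/3287936874667 ≈ -0.037623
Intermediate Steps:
d = -161690 (d = -437*370 = -161690)
l = 994306/2505383 - 2*√1557418/2505383 (l = 2*((-497153 + √(652576 + 904842))/(-2059343 - 446040)) = 2*((-497153 + √1557418)/(-2505383)) = 2*((-497153 + √1557418)*(-1/2505383)) = 2*(497153/2505383 - √1557418/2505383) = 994306/2505383 - 2*√1557418/2505383 ≈ 0.39587)
d/4297630 + l/1312349 = -161690/4297630 + (994306/2505383 - 2*√1557418/2505383)/1312349 = -161690*1/4297630 + (994306/2505383 - 2*√1557418/2505383)*(1/1312349) = -16169/429763 + (994306/3287936874667 - 2*√1557418/3287936874667) = -53162224010561245/1413033615067513921 - 2*√1557418/3287936874667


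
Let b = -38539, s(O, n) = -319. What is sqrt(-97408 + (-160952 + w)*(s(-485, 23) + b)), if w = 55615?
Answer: sqrt(4093087738) ≈ 63977.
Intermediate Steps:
sqrt(-97408 + (-160952 + w)*(s(-485, 23) + b)) = sqrt(-97408 + (-160952 + 55615)*(-319 - 38539)) = sqrt(-97408 - 105337*(-38858)) = sqrt(-97408 + 4093185146) = sqrt(4093087738)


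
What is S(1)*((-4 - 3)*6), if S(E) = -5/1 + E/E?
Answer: 168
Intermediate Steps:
S(E) = -4 (S(E) = -5*1 + 1 = -5 + 1 = -4)
S(1)*((-4 - 3)*6) = -4*(-4 - 3)*6 = -(-28)*6 = -4*(-42) = 168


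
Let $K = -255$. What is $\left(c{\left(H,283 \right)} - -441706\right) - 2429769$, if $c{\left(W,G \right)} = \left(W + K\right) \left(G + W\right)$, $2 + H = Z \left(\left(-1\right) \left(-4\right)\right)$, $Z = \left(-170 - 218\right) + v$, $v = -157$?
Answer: $2639800$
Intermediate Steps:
$Z = -545$ ($Z = \left(-170 - 218\right) - 157 = -388 - 157 = -545$)
$H = -2182$ ($H = -2 - 545 \left(\left(-1\right) \left(-4\right)\right) = -2 - 2180 = -2182$)
$c{\left(W,G \right)} = \left(-255 + W\right) \left(G + W\right)$ ($c{\left(W,G \right)} = \left(W - 255\right) \left(G + W\right) = \left(-255 + W\right) \left(G + W\right)$)
$\left(c{\left(H,283 \right)} - -441706\right) - 2429769 = \left(\left(\left(-2182\right)^{2} - 72165 - -556410 + 283 \left(-2182\right)\right) - -441706\right) - 2429769 = \left(\left(4761124 - 72165 + 556410 - 617506\right) + 441706\right) - 2429769 = \left(4627863 + 441706\right) - 2429769 = 5069569 - 2429769 = 2639800$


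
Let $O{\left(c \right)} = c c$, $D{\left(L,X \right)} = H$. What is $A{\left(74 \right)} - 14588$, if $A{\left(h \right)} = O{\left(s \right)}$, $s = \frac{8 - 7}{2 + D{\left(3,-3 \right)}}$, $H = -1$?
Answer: $-14587$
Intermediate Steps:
$D{\left(L,X \right)} = -1$
$s = 1$ ($s = \frac{8 - 7}{2 - 1} = 1 \cdot 1^{-1} = 1 \cdot 1 = 1$)
$O{\left(c \right)} = c^{2}$
$A{\left(h \right)} = 1$ ($A{\left(h \right)} = 1^{2} = 1$)
$A{\left(74 \right)} - 14588 = 1 - 14588 = -14587$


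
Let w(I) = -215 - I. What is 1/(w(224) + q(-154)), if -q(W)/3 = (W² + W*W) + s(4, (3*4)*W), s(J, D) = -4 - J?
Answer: -1/142711 ≈ -7.0072e-6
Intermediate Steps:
q(W) = 24 - 6*W² (q(W) = -3*((W² + W*W) + (-4 - 1*4)) = -3*((W² + W²) + (-4 - 4)) = -3*(2*W² - 8) = -3*(-8 + 2*W²) = 24 - 6*W²)
1/(w(224) + q(-154)) = 1/((-215 - 1*224) + (24 - 6*(-154)²)) = 1/((-215 - 224) + (24 - 6*23716)) = 1/(-439 + (24 - 142296)) = 1/(-439 - 142272) = 1/(-142711) = -1/142711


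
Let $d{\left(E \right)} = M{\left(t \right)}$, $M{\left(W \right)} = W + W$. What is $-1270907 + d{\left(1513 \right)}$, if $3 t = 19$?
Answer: $- \frac{3812683}{3} \approx -1.2709 \cdot 10^{6}$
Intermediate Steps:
$t = \frac{19}{3}$ ($t = \frac{1}{3} \cdot 19 = \frac{19}{3} \approx 6.3333$)
$M{\left(W \right)} = 2 W$
$d{\left(E \right)} = \frac{38}{3}$ ($d{\left(E \right)} = 2 \cdot \frac{19}{3} = \frac{38}{3}$)
$-1270907 + d{\left(1513 \right)} = -1270907 + \frac{38}{3} = - \frac{3812683}{3}$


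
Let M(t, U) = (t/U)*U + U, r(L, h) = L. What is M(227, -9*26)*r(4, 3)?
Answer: -28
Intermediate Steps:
M(t, U) = U + t (M(t, U) = (t/U)*U + U = t + U = U + t)
M(227, -9*26)*r(4, 3) = (-9*26 + 227)*4 = (-234 + 227)*4 = -7*4 = -28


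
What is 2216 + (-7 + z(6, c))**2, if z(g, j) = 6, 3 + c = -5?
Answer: 2217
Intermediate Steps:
c = -8 (c = -3 - 5 = -8)
2216 + (-7 + z(6, c))**2 = 2216 + (-7 + 6)**2 = 2216 + (-1)**2 = 2216 + 1 = 2217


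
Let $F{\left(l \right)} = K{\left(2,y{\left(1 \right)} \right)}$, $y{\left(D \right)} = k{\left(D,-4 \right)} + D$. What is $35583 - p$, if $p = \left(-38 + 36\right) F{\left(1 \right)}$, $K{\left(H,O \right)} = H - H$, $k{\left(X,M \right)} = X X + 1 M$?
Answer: $35583$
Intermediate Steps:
$k{\left(X,M \right)} = M + X^{2}$ ($k{\left(X,M \right)} = X^{2} + M = M + X^{2}$)
$y{\left(D \right)} = -4 + D + D^{2}$ ($y{\left(D \right)} = \left(-4 + D^{2}\right) + D = -4 + D + D^{2}$)
$K{\left(H,O \right)} = 0$
$F{\left(l \right)} = 0$
$p = 0$ ($p = \left(-38 + 36\right) 0 = \left(-2\right) 0 = 0$)
$35583 - p = 35583 - 0 = 35583 + 0 = 35583$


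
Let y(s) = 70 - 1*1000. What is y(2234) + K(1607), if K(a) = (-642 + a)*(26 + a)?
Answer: 1574915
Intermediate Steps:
y(s) = -930 (y(s) = 70 - 1000 = -930)
y(2234) + K(1607) = -930 + (-16692 + 1607² - 616*1607) = -930 + (-16692 + 2582449 - 989912) = -930 + 1575845 = 1574915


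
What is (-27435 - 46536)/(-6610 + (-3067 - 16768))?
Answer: 24657/8815 ≈ 2.7972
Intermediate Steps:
(-27435 - 46536)/(-6610 + (-3067 - 16768)) = -73971/(-6610 - 19835) = -73971/(-26445) = -73971*(-1/26445) = 24657/8815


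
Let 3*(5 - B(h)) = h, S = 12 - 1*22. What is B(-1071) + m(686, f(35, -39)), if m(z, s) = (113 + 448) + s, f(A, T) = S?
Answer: 913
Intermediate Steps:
S = -10 (S = 12 - 22 = -10)
f(A, T) = -10
B(h) = 5 - h/3
m(z, s) = 561 + s
B(-1071) + m(686, f(35, -39)) = (5 - ⅓*(-1071)) + (561 - 10) = (5 + 357) + 551 = 362 + 551 = 913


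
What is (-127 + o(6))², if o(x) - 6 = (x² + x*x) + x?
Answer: 1849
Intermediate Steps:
o(x) = 6 + x + 2*x² (o(x) = 6 + ((x² + x*x) + x) = 6 + ((x² + x²) + x) = 6 + (2*x² + x) = 6 + (x + 2*x²) = 6 + x + 2*x²)
(-127 + o(6))² = (-127 + (6 + 6 + 2*6²))² = (-127 + (6 + 6 + 2*36))² = (-127 + (6 + 6 + 72))² = (-127 + 84)² = (-43)² = 1849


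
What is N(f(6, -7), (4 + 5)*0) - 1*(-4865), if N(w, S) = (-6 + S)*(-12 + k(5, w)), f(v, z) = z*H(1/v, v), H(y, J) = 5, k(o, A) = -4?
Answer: 4961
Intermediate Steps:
f(v, z) = 5*z (f(v, z) = z*5 = 5*z)
N(w, S) = 96 - 16*S (N(w, S) = (-6 + S)*(-12 - 4) = (-6 + S)*(-16) = 96 - 16*S)
N(f(6, -7), (4 + 5)*0) - 1*(-4865) = (96 - 16*(4 + 5)*0) - 1*(-4865) = (96 - 144*0) + 4865 = (96 - 16*0) + 4865 = (96 + 0) + 4865 = 96 + 4865 = 4961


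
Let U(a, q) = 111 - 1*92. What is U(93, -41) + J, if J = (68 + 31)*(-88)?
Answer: -8693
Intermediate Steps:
J = -8712 (J = 99*(-88) = -8712)
U(a, q) = 19 (U(a, q) = 111 - 92 = 19)
U(93, -41) + J = 19 - 8712 = -8693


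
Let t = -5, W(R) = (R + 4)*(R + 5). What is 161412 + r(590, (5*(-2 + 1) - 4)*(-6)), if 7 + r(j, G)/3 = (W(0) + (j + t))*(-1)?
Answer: 159576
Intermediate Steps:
W(R) = (4 + R)*(5 + R)
r(j, G) = -66 - 3*j (r(j, G) = -21 + 3*(((20 + 0**2 + 9*0) + (j - 5))*(-1)) = -21 + 3*(((20 + 0 + 0) + (-5 + j))*(-1)) = -21 + 3*((20 + (-5 + j))*(-1)) = -21 + 3*((15 + j)*(-1)) = -21 + 3*(-15 - j) = -21 + (-45 - 3*j) = -66 - 3*j)
161412 + r(590, (5*(-2 + 1) - 4)*(-6)) = 161412 + (-66 - 3*590) = 161412 + (-66 - 1770) = 161412 - 1836 = 159576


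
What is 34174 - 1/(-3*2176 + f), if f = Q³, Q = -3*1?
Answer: 224010571/6555 ≈ 34174.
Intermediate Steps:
Q = -3
f = -27 (f = (-3)³ = -27)
34174 - 1/(-3*2176 + f) = 34174 - 1/(-3*2176 - 27) = 34174 - 1/(-6528 - 27) = 34174 - 1/(-6555) = 34174 - 1*(-1/6555) = 34174 + 1/6555 = 224010571/6555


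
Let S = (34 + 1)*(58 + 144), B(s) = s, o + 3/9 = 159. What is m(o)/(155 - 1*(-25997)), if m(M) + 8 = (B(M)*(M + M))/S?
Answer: -499/14857605 ≈ -3.3585e-5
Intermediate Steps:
o = 476/3 (o = -⅓ + 159 = 476/3 ≈ 158.67)
S = 7070 (S = 35*202 = 7070)
m(M) = -8 + M²/3535 (m(M) = -8 + (M*(M + M))/7070 = -8 + (M*(2*M))*(1/7070) = -8 + (2*M²)*(1/7070) = -8 + M²/3535)
m(o)/(155 - 1*(-25997)) = (-8 + (476/3)²/3535)/(155 - 1*(-25997)) = (-8 + (1/3535)*(226576/9))/(155 + 25997) = (-8 + 32368/4545)/26152 = -3992/4545*1/26152 = -499/14857605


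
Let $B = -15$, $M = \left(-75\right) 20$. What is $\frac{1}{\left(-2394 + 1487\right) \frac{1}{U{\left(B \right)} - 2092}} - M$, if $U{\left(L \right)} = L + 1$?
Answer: $\frac{1362606}{907} \approx 1502.3$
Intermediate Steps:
$M = -1500$
$U{\left(L \right)} = 1 + L$
$\frac{1}{\left(-2394 + 1487\right) \frac{1}{U{\left(B \right)} - 2092}} - M = \frac{1}{\left(-2394 + 1487\right) \frac{1}{\left(1 - 15\right) - 2092}} - -1500 = \frac{1}{\left(-907\right) \frac{1}{-14 - 2092}} + 1500 = \frac{1}{\left(-907\right) \frac{1}{-2106}} + 1500 = \frac{1}{\left(-907\right) \left(- \frac{1}{2106}\right)} + 1500 = \frac{1}{\frac{907}{2106}} + 1500 = \frac{2106}{907} + 1500 = \frac{1362606}{907}$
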